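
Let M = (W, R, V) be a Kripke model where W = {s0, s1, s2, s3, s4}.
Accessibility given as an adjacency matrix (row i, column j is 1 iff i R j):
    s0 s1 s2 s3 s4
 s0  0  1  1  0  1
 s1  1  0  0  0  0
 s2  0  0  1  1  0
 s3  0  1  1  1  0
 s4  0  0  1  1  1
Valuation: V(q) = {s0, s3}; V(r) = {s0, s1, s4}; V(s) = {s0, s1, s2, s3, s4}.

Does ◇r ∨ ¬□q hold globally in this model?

Let φ = ◇r ∨ ¬□q. Evaluate φ at each world:
  s0 (successors {s1, s2, s4}): φ is true.
  s1 (successors {s0}): φ is true.
  s2 (successors {s2, s3}): φ is true.
  s3 (successors {s1, s2, s3}): φ is true.
  s4 (successors {s2, s3, s4}): φ is true.
For instance, at s3:
  At s3: ◇r is true, ¬□q is true, so ◇r ∨ ¬□q is true.
    At s3: ◇r requires r at some successor in {s1, s2, s3}.
      r holds at s1, so ◇r is true at s3.
    At s3: □q is false, so ¬□q is true.
      At s3: □q requires q at every successor {s1, s2, s3}.
        q fails at s1, so □q is false at s3.

Yes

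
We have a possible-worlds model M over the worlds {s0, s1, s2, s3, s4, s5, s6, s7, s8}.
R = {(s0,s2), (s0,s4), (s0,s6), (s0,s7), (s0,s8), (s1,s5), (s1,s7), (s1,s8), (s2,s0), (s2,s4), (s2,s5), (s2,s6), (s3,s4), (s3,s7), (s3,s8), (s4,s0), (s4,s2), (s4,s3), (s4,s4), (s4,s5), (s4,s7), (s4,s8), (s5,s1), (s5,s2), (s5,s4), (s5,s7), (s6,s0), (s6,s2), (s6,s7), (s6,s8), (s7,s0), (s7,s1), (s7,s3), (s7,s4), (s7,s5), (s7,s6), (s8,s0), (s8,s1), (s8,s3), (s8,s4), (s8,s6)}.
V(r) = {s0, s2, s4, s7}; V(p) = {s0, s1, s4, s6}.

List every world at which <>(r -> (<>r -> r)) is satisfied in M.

s0, s1, s2, s3, s4, s5, s6, s7, s8

Let φ = <>(r -> (<>r -> r)). Evaluate φ at each world:
  s0 (successors {s2, s4, s6, s7, s8}): φ is true.
  s1 (successors {s5, s7, s8}): φ is true.
  s2 (successors {s0, s4, s5, s6}): φ is true.
  s3 (successors {s4, s7, s8}): φ is true.
  s4 (successors {s0, s2, s3, s4, s5, s7, s8}): φ is true.
  s5 (successors {s1, s2, s4, s7}): φ is true.
  s6 (successors {s0, s2, s7, s8}): φ is true.
  s7 (successors {s0, s1, s3, s4, s5, s6}): φ is true.
  s8 (successors {s0, s1, s3, s4, s6}): φ is true.
For instance, at s4:
  At s4: <>(r -> (<>r -> r)) requires r -> (<>r -> r) at some successor in {s0, s2, s3, s4, s5, s7, s8}.
    r -> (<>r -> r) holds at s0, so <>(r -> (<>r -> r)) is true at s4.
      At s0: r is true, <>r -> r is true, so r -> (<>r -> r) is true.
Satisfying worlds: {s0, s1, s2, s3, s4, s5, s6, s7, s8}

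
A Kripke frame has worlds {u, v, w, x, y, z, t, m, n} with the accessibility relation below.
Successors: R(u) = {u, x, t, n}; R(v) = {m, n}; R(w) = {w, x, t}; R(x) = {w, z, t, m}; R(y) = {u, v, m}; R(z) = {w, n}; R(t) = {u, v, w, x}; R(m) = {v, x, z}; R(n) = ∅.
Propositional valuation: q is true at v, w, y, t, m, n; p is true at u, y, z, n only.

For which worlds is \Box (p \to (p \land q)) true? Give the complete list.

Let φ = \Box (p \to (p \land q)). Evaluate φ at each world:
  u (successors {u, x, t, n}): φ is false.
  v (successors {m, n}): φ is true.
  w (successors {w, x, t}): φ is true.
  x (successors {w, z, t, m}): φ is false.
  y (successors {u, v, m}): φ is false.
  z (successors {w, n}): φ is true.
  t (successors {u, v, w, x}): φ is false.
  m (successors {v, x, z}): φ is false.
  n (successors ∅): φ is true.
For instance, at z:
  At z: \Box (p \to (p \land q)) requires p \to (p \land q) at every successor {w, n}.
    At w: p \to (p \land q) is true.
    At n: p \to (p \land q) is true.
  So \Box (p \to (p \land q)) is true at z.
Satisfying worlds: {v, w, z, n}

v, w, z, n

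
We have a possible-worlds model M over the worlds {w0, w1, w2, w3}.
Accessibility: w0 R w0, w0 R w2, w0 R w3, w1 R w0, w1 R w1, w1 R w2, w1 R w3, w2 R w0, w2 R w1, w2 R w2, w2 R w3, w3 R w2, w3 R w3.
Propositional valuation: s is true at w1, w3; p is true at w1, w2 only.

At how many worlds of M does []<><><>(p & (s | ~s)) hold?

Let φ = []<><><>(p & (s | ~s)). Evaluate φ at each world:
  w0 (successors {w0, w2, w3}): φ is true.
  w1 (successors {w0, w1, w2, w3}): φ is true.
  w2 (successors {w0, w1, w2, w3}): φ is true.
  w3 (successors {w2, w3}): φ is true.
For instance, at w1:
  At w1: []<><><>(p & (s | ~s)) requires <><><>(p & (s | ~s)) at every successor {w0, w1, w2, w3}.
    At w0: <><><>(p & (s | ~s)) is true.
    At w1: <><><>(p & (s | ~s)) is true.
    At w2: <><><>(p & (s | ~s)) is true.
    At w3: <><><>(p & (s | ~s)) is true.
  So []<><><>(p & (s | ~s)) is true at w1.
Satisfying worlds: {w0, w1, w2, w3}

4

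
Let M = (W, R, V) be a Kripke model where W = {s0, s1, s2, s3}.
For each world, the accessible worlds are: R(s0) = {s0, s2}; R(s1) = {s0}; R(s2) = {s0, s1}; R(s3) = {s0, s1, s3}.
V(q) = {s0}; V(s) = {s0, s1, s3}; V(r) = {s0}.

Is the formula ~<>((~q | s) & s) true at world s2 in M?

No

Recall that <>ψ holds at a world iff ψ holds at some accessible world.
At s2: <>((~q | s) & s) is true, so ~<>((~q | s) & s) is false.
  At s2: <>((~q | s) & s) requires (~q | s) & s at some successor in {s0, s1}.
    (~q | s) & s holds at s0, so <>((~q | s) & s) is true at s2.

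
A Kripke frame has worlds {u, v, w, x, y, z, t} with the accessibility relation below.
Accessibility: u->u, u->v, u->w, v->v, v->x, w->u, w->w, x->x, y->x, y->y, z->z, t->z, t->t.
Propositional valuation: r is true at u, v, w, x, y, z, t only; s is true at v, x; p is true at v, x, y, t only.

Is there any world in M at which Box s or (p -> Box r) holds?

Yes

Let φ = Box s or (p -> Box r). Evaluate φ at each world:
  u (successors {u, v, w}): φ is true.
  v (successors {v, x}): φ is true.
  w (successors {u, w}): φ is true.
  x (successors {x}): φ is true.
  y (successors {x, y}): φ is true.
  z (successors {z}): φ is true.
  t (successors {z, t}): φ is true.
Detail at u (witness):
  At u: Box s is false, p -> Box r is true, so Box s or (p -> Box r) is true.
    At u: Box s requires s at every successor {u, v, w}.
      s fails at u, so Box s is false at u.
    At u: p is false, Box r is true, so p -> Box r is true.
      At u: Box r requires r at every successor {u, v, w}.
        At u: r is true.
        At v: r is true.
        At w: r is true.
      So Box r is true at u.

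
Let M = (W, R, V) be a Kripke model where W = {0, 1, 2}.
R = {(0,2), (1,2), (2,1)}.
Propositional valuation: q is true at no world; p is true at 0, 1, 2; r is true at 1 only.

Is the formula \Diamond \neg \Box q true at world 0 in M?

At 0: \Diamond \neg \Box q requires \neg \Box q at some successor in {2}.
  \neg \Box q holds at 2, so \Diamond \neg \Box q is true at 0.
    At 2: \Box q is false, so \neg \Box q is true.
      At 2: \Box q requires q at every successor {1}.
        q fails at 1, so \Box q is false at 2.

Yes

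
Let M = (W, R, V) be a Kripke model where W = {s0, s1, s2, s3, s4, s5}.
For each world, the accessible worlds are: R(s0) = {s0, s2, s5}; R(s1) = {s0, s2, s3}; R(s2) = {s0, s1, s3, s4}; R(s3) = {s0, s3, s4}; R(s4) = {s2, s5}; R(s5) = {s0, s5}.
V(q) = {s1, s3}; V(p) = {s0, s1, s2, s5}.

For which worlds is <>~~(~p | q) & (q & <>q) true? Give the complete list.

s1, s3

Recall that <>ψ holds at a world iff ψ holds at some accessible world.
Let φ = <>~~(~p | q) & (q & <>q). Evaluate φ at each world:
  s0 (successors {s0, s2, s5}): φ is false.
  s1 (successors {s0, s2, s3}): φ is true.
  s2 (successors {s0, s1, s3, s4}): φ is false.
  s3 (successors {s0, s3, s4}): φ is true.
  s4 (successors {s2, s5}): φ is false.
  s5 (successors {s0, s5}): φ is false.
For instance, at s5:
  At s5: <>~~(~p | q) is false, q & <>q is false, so <>~~(~p | q) & (q & <>q) is false.
    At s5: <>~~(~p | q) requires ~~(~p | q) at some successor in {s0, s5}.
      At s0: ~~(~p | q) is false.
      At s5: ~~(~p | q) is false.
    So <>~~(~p | q) is false at s5.
    At s5: q is false, <>q is false, so q & <>q is false.
      At s5: <>q requires q at some successor in {s0, s5}.
        At s0: q is false.
        At s5: q is false.
      So <>q is false at s5.
Satisfying worlds: {s1, s3}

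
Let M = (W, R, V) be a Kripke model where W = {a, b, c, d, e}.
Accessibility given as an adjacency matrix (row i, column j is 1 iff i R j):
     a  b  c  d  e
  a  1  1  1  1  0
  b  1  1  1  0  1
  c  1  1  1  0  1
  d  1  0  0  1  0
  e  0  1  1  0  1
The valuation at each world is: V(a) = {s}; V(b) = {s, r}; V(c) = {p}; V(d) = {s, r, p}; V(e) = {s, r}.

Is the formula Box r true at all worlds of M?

Let φ = Box r. Evaluate φ at each world:
  a (successors {a, b, c, d}): φ is false.
  b (successors {a, b, c, e}): φ is false.
  c (successors {a, b, c, e}): φ is false.
  d (successors {a, d}): φ is false.
  e (successors {b, c, e}): φ is false.
Detail at a (counterexample):
  At a: Box r requires r at every successor {a, b, c, d}.
    r fails at a, so Box r is false at a.

No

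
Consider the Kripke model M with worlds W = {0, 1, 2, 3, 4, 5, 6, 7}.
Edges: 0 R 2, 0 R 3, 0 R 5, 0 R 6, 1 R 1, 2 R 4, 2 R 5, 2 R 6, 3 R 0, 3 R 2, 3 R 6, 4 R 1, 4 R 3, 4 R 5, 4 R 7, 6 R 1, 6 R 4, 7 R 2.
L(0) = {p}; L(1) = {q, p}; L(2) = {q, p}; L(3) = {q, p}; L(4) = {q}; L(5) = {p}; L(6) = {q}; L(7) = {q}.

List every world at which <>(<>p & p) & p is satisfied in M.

0, 1, 3

Let φ = <>(<>p & p) & p. Evaluate φ at each world:
  0 (successors {2, 3, 5, 6}): φ is true.
  1 (successors {1}): φ is true.
  2 (successors {4, 5, 6}): φ is false.
  3 (successors {0, 2, 6}): φ is true.
  4 (successors {1, 3, 5, 7}): φ is false.
  5 (successors ∅): φ is false.
  6 (successors {1, 4}): φ is false.
  7 (successors {2}): φ is false.
For instance, at 4:
  At 4: <>(<>p & p) is true, p is false, so <>(<>p & p) & p is false.
    At 4: <>(<>p & p) requires <>p & p at some successor in {1, 3, 5, 7}.
      <>p & p holds at 1, so <>(<>p & p) is true at 4.
Satisfying worlds: {0, 1, 3}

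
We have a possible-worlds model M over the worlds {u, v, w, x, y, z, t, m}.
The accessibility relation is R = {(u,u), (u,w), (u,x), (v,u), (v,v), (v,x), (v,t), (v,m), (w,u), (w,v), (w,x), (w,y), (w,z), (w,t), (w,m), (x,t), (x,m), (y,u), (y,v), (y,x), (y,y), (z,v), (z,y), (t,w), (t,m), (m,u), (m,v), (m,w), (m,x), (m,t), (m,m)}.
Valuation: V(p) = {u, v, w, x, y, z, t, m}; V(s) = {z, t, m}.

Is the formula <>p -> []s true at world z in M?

No

Recall that []ψ holds at a world iff ψ holds at every accessible world, and <>ψ holds iff ψ holds at some accessible world.
At z: <>p is true, []s is false, so <>p -> []s is false.
  At z: <>p requires p at some successor in {v, y}.
    p holds at v, so <>p is true at z.
  At z: []s requires s at every successor {v, y}.
    s fails at v, so []s is false at z.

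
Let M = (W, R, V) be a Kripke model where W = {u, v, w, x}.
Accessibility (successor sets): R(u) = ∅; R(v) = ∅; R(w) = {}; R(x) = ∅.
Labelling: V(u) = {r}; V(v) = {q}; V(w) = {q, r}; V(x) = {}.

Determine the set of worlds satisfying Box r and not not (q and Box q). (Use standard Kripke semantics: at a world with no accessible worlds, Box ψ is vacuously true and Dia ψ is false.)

Let φ = Box r and not not (q and Box q). Evaluate φ at each world:
  u (successors ∅): φ is false.
  v (successors ∅): φ is true.
  w (successors ∅): φ is true.
  x (successors ∅): φ is false.
For instance, at w:
  At w: Box r is true, not not (q and Box q) is true, so Box r and not not (q and Box q) is true.
    At w: no accessible worlds, so Box r holds vacuously.
    At w: not (q and Box q) is false, so not not (q and Box q) is true.
      At w: q and Box q is true, so not (q and Box q) is false.
Satisfying worlds: {v, w}

v, w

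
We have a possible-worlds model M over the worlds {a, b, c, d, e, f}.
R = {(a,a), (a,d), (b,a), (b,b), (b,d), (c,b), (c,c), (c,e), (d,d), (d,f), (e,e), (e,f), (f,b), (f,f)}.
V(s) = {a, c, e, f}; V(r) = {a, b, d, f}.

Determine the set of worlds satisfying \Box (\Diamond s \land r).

a, b, d, f

Let φ = \Box (\Diamond s \land r). Evaluate φ at each world:
  a (successors {a, d}): φ is true.
  b (successors {a, b, d}): φ is true.
  c (successors {b, c, e}): φ is false.
  d (successors {d, f}): φ is true.
  e (successors {e, f}): φ is false.
  f (successors {b, f}): φ is true.
For instance, at a:
  At a: \Box (\Diamond s \land r) requires \Diamond s \land r at every successor {a, d}.
      At a: \Diamond s is true, r is true, so \Diamond s \land r is true.
      At d: \Diamond s is true, r is true, so \Diamond s \land r is true.
  So \Box (\Diamond s \land r) is true at a.
Satisfying worlds: {a, b, d, f}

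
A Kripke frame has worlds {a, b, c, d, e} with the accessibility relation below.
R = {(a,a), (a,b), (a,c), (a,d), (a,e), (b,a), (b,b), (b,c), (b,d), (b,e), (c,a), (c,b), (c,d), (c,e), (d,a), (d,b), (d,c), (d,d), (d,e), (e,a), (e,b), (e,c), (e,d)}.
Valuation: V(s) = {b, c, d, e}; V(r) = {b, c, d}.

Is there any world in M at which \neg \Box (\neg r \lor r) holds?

Let φ = \neg \Box (\neg r \lor r). Evaluate φ at each world:
  a (successors {a, b, c, d, e}): φ is false.
  b (successors {a, b, c, d, e}): φ is false.
  c (successors {a, b, d, e}): φ is false.
  d (successors {a, b, c, d, e}): φ is false.
  e (successors {a, b, c, d}): φ is false.
For instance, at d:
  At d: \Box (\neg r \lor r) is true, so \neg \Box (\neg r \lor r) is false.
    At d: \Box (\neg r \lor r) requires \neg r \lor r at every successor {a, b, c, d, e}.
      At a: \neg r \lor r is true.
      At b: \neg r \lor r is true.
      At c: \neg r \lor r is true.
      At d: \neg r \lor r is true.
      At e: \neg r \lor r is true.
    So \Box (\neg r \lor r) is true at d.

No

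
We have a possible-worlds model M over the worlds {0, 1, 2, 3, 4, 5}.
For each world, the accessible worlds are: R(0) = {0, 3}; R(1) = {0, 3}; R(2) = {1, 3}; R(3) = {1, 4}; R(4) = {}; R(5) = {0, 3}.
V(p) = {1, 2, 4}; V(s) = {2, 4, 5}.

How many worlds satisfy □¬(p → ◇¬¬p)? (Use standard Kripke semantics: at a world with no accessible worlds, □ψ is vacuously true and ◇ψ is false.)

2

Let φ = □¬(p → ◇¬¬p). Evaluate φ at each world:
  0 (successors {0, 3}): φ is false.
  1 (successors {0, 3}): φ is false.
  2 (successors {1, 3}): φ is false.
  3 (successors {1, 4}): φ is true.
  4 (successors ∅): φ is true.
  5 (successors {0, 3}): φ is false.
For instance, at 3:
  At 3: □¬(p → ◇¬¬p) requires ¬(p → ◇¬¬p) at every successor {1, 4}.
      At 1: p → ◇¬¬p is false, so ¬(p → ◇¬¬p) is true.
      At 4: p → ◇¬¬p is false, so ¬(p → ◇¬¬p) is true.
  So □¬(p → ◇¬¬p) is true at 3.
Satisfying worlds: {3, 4}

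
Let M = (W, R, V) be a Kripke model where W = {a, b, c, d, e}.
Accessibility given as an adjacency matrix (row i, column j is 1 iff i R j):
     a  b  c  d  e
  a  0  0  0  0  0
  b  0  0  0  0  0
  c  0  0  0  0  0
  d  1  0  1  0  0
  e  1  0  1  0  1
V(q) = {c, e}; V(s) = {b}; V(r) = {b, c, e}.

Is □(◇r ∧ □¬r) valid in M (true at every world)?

Let φ = □(◇r ∧ □¬r). Evaluate φ at each world:
  a (successors ∅): φ is true.
  b (successors ∅): φ is true.
  c (successors ∅): φ is true.
  d (successors {a, c}): φ is false.
  e (successors {a, c, e}): φ is false.
Detail at d (counterexample):
  At d: □(◇r ∧ □¬r) requires ◇r ∧ □¬r at every successor {a, c}.
    ◇r ∧ □¬r fails at a, so □(◇r ∧ □¬r) is false at d.
      At a: ◇r is false, □¬r is true, so ◇r ∧ □¬r is false.

No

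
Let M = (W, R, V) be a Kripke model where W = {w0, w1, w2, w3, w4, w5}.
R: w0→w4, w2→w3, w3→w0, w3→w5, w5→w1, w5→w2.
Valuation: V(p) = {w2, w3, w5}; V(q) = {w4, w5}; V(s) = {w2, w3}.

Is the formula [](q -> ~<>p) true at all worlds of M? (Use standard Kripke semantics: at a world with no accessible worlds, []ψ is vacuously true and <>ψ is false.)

Let φ = [](q -> ~<>p). Evaluate φ at each world:
  w0 (successors {w4}): φ is true.
  w1 (successors ∅): φ is true.
  w2 (successors {w3}): φ is true.
  w3 (successors {w0, w5}): φ is false.
  w4 (successors ∅): φ is true.
  w5 (successors {w1, w2}): φ is true.
Detail at w3 (counterexample):
  At w3: [](q -> ~<>p) requires q -> ~<>p at every successor {w0, w5}.
    q -> ~<>p fails at w5, so [](q -> ~<>p) is false at w3.
      At w5: q is true, ~<>p is false, so q -> ~<>p is false.

No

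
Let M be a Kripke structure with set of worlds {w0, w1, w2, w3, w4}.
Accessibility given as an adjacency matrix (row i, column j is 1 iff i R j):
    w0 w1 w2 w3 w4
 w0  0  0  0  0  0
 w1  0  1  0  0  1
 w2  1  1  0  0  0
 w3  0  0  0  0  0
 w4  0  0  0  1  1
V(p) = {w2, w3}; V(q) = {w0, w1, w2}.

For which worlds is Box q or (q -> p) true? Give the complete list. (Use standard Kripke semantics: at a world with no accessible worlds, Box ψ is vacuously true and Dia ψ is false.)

w0, w2, w3, w4

Let φ = Box q or (q -> p). Evaluate φ at each world:
  w0 (successors ∅): φ is true.
  w1 (successors {w1, w4}): φ is false.
  w2 (successors {w0, w1}): φ is true.
  w3 (successors ∅): φ is true.
  w4 (successors {w3, w4}): φ is true.
For instance, at w2:
  At w2: Box q is true, q -> p is true, so Box q or (q -> p) is true.
    At w2: Box q requires q at every successor {w0, w1}.
      At w0: q is true.
      At w1: q is true.
    So Box q is true at w2.
Satisfying worlds: {w0, w2, w3, w4}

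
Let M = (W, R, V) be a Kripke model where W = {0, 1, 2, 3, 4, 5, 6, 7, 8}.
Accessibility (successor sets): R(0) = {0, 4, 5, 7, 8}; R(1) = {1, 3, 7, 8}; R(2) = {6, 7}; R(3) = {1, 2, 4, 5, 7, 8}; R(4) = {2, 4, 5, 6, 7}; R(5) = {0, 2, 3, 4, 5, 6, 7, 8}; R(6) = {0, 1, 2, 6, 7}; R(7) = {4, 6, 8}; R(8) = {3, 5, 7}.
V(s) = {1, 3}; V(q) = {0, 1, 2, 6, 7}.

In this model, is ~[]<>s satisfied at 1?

Yes

At 1: []<>s is false, so ~[]<>s is true.
  At 1: []<>s requires <>s at every successor {1, 3, 7, 8}.
    <>s fails at 7, so []<>s is false at 1.
      At 7: <>s requires s at some successor in {4, 6, 8}.
        At 4: s is false.
        At 6: s is false.
        At 8: s is false.
      So <>s is false at 7.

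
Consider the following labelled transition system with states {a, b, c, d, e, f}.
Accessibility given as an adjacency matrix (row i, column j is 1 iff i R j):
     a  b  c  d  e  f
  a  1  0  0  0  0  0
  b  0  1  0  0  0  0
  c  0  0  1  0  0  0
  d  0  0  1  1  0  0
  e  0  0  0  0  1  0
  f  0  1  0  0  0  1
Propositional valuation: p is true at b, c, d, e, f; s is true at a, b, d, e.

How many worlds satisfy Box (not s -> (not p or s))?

Let φ = Box (not s -> (not p or s)). Evaluate φ at each world:
  a (successors {a}): φ is true.
  b (successors {b}): φ is true.
  c (successors {c}): φ is false.
  d (successors {c, d}): φ is false.
  e (successors {e}): φ is true.
  f (successors {b, f}): φ is false.
For instance, at f:
  At f: Box (not s -> (not p or s)) requires not s -> (not p or s) at every successor {b, f}.
    not s -> (not p or s) fails at f, so Box (not s -> (not p or s)) is false at f.
Satisfying worlds: {a, b, e}

3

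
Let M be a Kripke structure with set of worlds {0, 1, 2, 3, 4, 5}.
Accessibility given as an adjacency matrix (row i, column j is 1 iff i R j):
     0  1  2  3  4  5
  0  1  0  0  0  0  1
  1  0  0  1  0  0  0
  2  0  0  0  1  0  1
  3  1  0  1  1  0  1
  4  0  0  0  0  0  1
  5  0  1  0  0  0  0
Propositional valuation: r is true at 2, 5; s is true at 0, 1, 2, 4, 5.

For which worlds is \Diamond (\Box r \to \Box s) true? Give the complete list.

Recall that \Box ψ holds at a world iff ψ holds at every accessible world, and \Diamond ψ holds iff ψ holds at some accessible world.
Let φ = \Diamond (\Box r \to \Box s). Evaluate φ at each world:
  0 (successors {0, 5}): φ is true.
  1 (successors {2}): φ is true.
  2 (successors {3, 5}): φ is true.
  3 (successors {0, 2, 3, 5}): φ is true.
  4 (successors {5}): φ is true.
  5 (successors {1}): φ is true.
For instance, at 2:
  At 2: \Diamond (\Box r \to \Box s) requires \Box r \to \Box s at some successor in {3, 5}.
    \Box r \to \Box s holds at 3, so \Diamond (\Box r \to \Box s) is true at 2.
      At 3: \Box r is false, \Box s is false, so \Box r \to \Box s is true.
Satisfying worlds: {0, 1, 2, 3, 4, 5}

0, 1, 2, 3, 4, 5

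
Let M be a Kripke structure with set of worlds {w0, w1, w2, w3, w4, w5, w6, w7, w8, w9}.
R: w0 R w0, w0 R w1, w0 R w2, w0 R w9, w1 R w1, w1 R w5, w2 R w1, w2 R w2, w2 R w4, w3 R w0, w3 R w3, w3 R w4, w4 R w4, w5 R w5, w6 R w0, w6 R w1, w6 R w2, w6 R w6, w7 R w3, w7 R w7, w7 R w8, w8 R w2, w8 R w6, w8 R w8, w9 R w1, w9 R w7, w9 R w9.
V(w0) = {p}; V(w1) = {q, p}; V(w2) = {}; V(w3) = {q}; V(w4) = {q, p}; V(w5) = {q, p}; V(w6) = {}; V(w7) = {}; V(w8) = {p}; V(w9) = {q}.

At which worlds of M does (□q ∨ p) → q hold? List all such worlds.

Recall that □ψ holds at a world iff ψ holds at every accessible world, and ◇ψ holds iff ψ holds at some accessible world.
Let φ = (□q ∨ p) → q. Evaluate φ at each world:
  w0 (successors {w0, w1, w2, w9}): φ is false.
  w1 (successors {w1, w5}): φ is true.
  w2 (successors {w1, w2, w4}): φ is true.
  w3 (successors {w0, w3, w4}): φ is true.
  w4 (successors {w4}): φ is true.
  w5 (successors {w5}): φ is true.
  w6 (successors {w0, w1, w2, w6}): φ is true.
  w7 (successors {w3, w7, w8}): φ is true.
  w8 (successors {w2, w6, w8}): φ is false.
  w9 (successors {w1, w7, w9}): φ is true.
For instance, at w2:
  At w2: □q ∨ p is false, q is false, so (□q ∨ p) → q is true.
    At w2: □q is false, p is false, so □q ∨ p is false.
      At w2: □q requires q at every successor {w1, w2, w4}.
        q fails at w2, so □q is false at w2.
Satisfying worlds: {w1, w2, w3, w4, w5, w6, w7, w9}

w1, w2, w3, w4, w5, w6, w7, w9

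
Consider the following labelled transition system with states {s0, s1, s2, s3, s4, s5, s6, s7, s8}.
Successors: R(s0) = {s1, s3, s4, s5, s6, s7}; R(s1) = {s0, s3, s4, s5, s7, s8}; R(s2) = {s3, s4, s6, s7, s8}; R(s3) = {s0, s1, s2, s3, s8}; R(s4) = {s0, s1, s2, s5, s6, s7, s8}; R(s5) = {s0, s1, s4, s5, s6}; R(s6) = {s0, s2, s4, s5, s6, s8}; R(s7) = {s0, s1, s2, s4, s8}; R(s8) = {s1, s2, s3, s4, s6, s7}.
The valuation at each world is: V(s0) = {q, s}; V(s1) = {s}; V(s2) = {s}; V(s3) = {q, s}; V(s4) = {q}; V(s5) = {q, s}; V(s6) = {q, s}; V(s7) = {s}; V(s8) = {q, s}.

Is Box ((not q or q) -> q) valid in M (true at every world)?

No

Recall that Box ψ holds at a world iff ψ holds at every accessible world, and Dia ψ holds iff ψ holds at some accessible world.
Let φ = Box ((not q or q) -> q). Evaluate φ at each world:
  s0 (successors {s1, s3, s4, s5, s6, s7}): φ is false.
  s1 (successors {s0, s3, s4, s5, s7, s8}): φ is false.
  s2 (successors {s3, s4, s6, s7, s8}): φ is false.
  s3 (successors {s0, s1, s2, s3, s8}): φ is false.
  s4 (successors {s0, s1, s2, s5, s6, s7, s8}): φ is false.
  s5 (successors {s0, s1, s4, s5, s6}): φ is false.
  s6 (successors {s0, s2, s4, s5, s6, s8}): φ is false.
  s7 (successors {s0, s1, s2, s4, s8}): φ is false.
  s8 (successors {s1, s2, s3, s4, s6, s7}): φ is false.
Detail at s0 (counterexample):
  At s0: Box ((not q or q) -> q) requires (not q or q) -> q at every successor {s1, s3, s4, s5, s6, s7}.
    (not q or q) -> q fails at s1, so Box ((not q or q) -> q) is false at s0.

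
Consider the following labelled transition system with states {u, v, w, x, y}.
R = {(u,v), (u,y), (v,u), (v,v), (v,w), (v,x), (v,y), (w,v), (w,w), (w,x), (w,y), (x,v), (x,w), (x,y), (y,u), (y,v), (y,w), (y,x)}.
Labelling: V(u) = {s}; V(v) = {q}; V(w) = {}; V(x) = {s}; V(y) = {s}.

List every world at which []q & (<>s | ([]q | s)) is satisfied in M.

none

Let φ = []q & (<>s | ([]q | s)). Evaluate φ at each world:
  u (successors {v, y}): φ is false.
  v (successors {u, v, w, x, y}): φ is false.
  w (successors {v, w, x, y}): φ is false.
  x (successors {v, w, y}): φ is false.
  y (successors {u, v, w, x}): φ is false.
For instance, at y:
  At y: []q is false, <>s | ([]q | s) is true, so []q & (<>s | ([]q | s)) is false.
    At y: []q requires q at every successor {u, v, w, x}.
      q fails at u, so []q is false at y.
    At y: <>s is true, []q | s is true, so <>s | ([]q | s) is true.
      At y: <>s requires s at some successor in {u, v, w, x}.
        s holds at u, so <>s is true at y.
      At y: []q is false, s is true, so []q | s is true.
Satisfying worlds: none.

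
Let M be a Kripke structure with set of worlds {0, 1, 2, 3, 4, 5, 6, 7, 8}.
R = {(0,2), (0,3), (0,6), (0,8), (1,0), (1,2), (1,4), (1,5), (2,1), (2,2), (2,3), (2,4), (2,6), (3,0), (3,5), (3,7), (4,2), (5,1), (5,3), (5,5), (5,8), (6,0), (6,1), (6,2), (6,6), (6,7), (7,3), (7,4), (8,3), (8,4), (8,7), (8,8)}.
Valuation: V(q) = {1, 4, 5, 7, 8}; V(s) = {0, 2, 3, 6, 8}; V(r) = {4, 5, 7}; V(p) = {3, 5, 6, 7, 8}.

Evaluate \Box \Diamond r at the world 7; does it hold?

At 7: \Box \Diamond r requires \Diamond r at every successor {3, 4}.
  \Diamond r fails at 4, so \Box \Diamond r is false at 7.
    At 4: \Diamond r requires r at some successor in {2}.
      At 2: r is false.
    So \Diamond r is false at 4.

No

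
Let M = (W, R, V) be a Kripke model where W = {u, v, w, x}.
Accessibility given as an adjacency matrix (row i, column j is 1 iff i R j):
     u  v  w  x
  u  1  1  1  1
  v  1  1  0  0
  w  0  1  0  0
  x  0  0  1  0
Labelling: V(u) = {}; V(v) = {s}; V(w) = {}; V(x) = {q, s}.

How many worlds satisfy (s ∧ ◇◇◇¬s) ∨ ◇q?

Recall that ◇ψ holds at a world iff ψ holds at some accessible world.
Let φ = (s ∧ ◇◇◇¬s) ∨ ◇q. Evaluate φ at each world:
  u (successors {u, v, w, x}): φ is true.
  v (successors {u, v}): φ is true.
  w (successors {v}): φ is false.
  x (successors {w}): φ is true.
For instance, at x:
  At x: s ∧ ◇◇◇¬s is true, ◇q is false, so (s ∧ ◇◇◇¬s) ∨ ◇q is true.
    At x: s is true, ◇◇◇¬s is true, so s ∧ ◇◇◇¬s is true.
      At x: ◇◇◇¬s requires ◇◇¬s at some successor in {w}.
        ◇◇¬s holds at w, so ◇◇◇¬s is true at x.
    At x: ◇q requires q at some successor in {w}.
      At w: q is false.
    So ◇q is false at x.
Satisfying worlds: {u, v, x}

3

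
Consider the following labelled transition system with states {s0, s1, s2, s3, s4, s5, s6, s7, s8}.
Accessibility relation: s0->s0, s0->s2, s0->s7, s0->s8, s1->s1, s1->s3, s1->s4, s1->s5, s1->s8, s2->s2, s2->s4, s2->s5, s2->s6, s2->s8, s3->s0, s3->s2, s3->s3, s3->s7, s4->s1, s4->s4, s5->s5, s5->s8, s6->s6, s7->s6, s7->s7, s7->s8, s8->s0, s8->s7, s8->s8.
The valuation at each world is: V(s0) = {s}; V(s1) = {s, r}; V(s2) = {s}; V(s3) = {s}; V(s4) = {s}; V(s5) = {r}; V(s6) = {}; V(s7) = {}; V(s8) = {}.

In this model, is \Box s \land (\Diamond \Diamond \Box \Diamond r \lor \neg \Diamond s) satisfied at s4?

Recall that \Box ψ holds at a world iff ψ holds at every accessible world, and \Diamond ψ holds iff ψ holds at some accessible world.
At s4: \Box s is true, \Diamond \Diamond \Box \Diamond r \lor \neg \Diamond s is true, so \Box s \land (\Diamond \Diamond \Box \Diamond r \lor \neg \Diamond s) is true.
  At s4: \Box s requires s at every successor {s1, s4}.
    At s1: s is true.
    At s4: s is true.
  So \Box s is true at s4.
  At s4: \Diamond \Diamond \Box \Diamond r is true, \neg \Diamond s is false, so \Diamond \Diamond \Box \Diamond r \lor \neg \Diamond s is true.
    At s4: \Diamond \Diamond \Box \Diamond r requires \Diamond \Box \Diamond r at some successor in {s1, s4}.
      \Diamond \Box \Diamond r holds at s1, so \Diamond \Diamond \Box \Diamond r is true at s4.
    At s4: \Diamond s is true, so \neg \Diamond s is false.
      At s4: \Diamond s requires s at some successor in {s1, s4}.
        s holds at s1, so \Diamond s is true at s4.

Yes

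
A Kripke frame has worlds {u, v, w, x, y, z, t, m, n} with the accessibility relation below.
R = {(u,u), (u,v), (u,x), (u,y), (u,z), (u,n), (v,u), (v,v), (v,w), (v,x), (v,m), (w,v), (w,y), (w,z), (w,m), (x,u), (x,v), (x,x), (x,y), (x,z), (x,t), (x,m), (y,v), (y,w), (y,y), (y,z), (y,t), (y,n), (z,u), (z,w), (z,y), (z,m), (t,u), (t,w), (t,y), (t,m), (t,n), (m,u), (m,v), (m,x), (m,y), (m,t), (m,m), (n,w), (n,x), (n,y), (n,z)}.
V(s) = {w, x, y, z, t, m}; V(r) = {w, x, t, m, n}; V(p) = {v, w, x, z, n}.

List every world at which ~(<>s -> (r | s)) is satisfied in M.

Recall that <>ψ holds at a world iff ψ holds at some accessible world.
Let φ = ~(<>s -> (r | s)). Evaluate φ at each world:
  u (successors {u, v, x, y, z, n}): φ is true.
  v (successors {u, v, w, x, m}): φ is true.
  w (successors {v, y, z, m}): φ is false.
  x (successors {u, v, x, y, z, t, m}): φ is false.
  y (successors {v, w, y, z, t, n}): φ is false.
  z (successors {u, w, y, m}): φ is false.
  t (successors {u, w, y, m, n}): φ is false.
  m (successors {u, v, x, y, t, m}): φ is false.
  n (successors {w, x, y, z}): φ is false.
For instance, at y:
  At y: <>s -> (r | s) is true, so ~(<>s -> (r | s)) is false.
    At y: <>s is true, r | s is true, so <>s -> (r | s) is true.
      At y: <>s requires s at some successor in {v, w, y, z, t, n}.
        s holds at w, so <>s is true at y.
Satisfying worlds: {u, v}

u, v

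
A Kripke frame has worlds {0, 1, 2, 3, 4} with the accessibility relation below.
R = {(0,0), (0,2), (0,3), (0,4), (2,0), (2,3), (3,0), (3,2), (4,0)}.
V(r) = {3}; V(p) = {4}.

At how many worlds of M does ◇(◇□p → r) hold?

Let φ = ◇(◇□p → r). Evaluate φ at each world:
  0 (successors {0, 2, 3, 4}): φ is true.
  1 (successors ∅): φ is false.
  2 (successors {0, 3}): φ is true.
  3 (successors {0, 2}): φ is true.
  4 (successors {0}): φ is true.
For instance, at 0:
  At 0: ◇(◇□p → r) requires ◇□p → r at some successor in {0, 2, 3, 4}.
    ◇□p → r holds at 0, so ◇(◇□p → r) is true at 0.
      At 0: ◇□p is false, r is false, so ◇□p → r is true.
Satisfying worlds: {0, 2, 3, 4}

4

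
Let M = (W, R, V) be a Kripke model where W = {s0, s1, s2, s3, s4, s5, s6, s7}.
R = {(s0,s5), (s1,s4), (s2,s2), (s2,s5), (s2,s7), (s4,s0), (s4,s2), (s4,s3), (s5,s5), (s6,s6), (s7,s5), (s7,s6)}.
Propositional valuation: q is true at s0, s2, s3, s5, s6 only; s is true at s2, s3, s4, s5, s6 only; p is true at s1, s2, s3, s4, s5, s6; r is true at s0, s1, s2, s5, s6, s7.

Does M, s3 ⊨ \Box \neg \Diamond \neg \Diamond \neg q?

At s3: no accessible worlds, so \Box \neg \Diamond \neg \Diamond \neg q holds vacuously.

Yes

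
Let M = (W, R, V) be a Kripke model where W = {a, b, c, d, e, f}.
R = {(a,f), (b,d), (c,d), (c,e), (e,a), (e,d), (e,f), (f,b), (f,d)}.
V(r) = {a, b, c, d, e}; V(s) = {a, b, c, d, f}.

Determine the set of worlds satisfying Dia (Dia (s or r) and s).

a, e, f

Recall that Dia ψ holds at a world iff ψ holds at some accessible world.
Let φ = Dia (Dia (s or r) and s). Evaluate φ at each world:
  a (successors {f}): φ is true.
  b (successors {d}): φ is false.
  c (successors {d, e}): φ is false.
  d (successors ∅): φ is false.
  e (successors {a, d, f}): φ is true.
  f (successors {b, d}): φ is true.
For instance, at b:
  At b: Dia (Dia (s or r) and s) requires Dia (s or r) and s at some successor in {d}.
    At d: Dia (s or r) and s is false.
  So Dia (Dia (s or r) and s) is false at b.
Satisfying worlds: {a, e, f}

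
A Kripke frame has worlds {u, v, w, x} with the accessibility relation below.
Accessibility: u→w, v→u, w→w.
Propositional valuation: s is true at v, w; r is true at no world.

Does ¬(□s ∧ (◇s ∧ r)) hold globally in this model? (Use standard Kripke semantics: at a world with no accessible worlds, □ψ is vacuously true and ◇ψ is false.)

Let φ = ¬(□s ∧ (◇s ∧ r)). Evaluate φ at each world:
  u (successors {w}): φ is true.
  v (successors {u}): φ is true.
  w (successors {w}): φ is true.
  x (successors ∅): φ is true.
For instance, at v:
  At v: □s ∧ (◇s ∧ r) is false, so ¬(□s ∧ (◇s ∧ r)) is true.
    At v: □s is false, ◇s ∧ r is false, so □s ∧ (◇s ∧ r) is false.
      At v: □s requires s at every successor {u}.
        s fails at u, so □s is false at v.
      At v: ◇s is false, r is false, so ◇s ∧ r is false.

Yes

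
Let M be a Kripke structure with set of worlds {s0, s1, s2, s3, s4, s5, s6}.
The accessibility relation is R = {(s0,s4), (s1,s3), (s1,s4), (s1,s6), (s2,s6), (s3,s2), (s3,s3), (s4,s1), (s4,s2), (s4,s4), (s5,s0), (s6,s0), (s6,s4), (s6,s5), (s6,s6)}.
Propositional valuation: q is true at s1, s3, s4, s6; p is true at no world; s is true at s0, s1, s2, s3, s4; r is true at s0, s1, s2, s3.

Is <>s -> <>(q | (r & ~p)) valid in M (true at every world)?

Recall that <>ψ holds at a world iff ψ holds at some accessible world.
Let φ = <>s -> <>(q | (r & ~p)). Evaluate φ at each world:
  s0 (successors {s4}): φ is true.
  s1 (successors {s3, s4, s6}): φ is true.
  s2 (successors {s6}): φ is true.
  s3 (successors {s2, s3}): φ is true.
  s4 (successors {s1, s2, s4}): φ is true.
  s5 (successors {s0}): φ is true.
  s6 (successors {s0, s4, s5, s6}): φ is true.
For instance, at s1:
  At s1: <>s is true, <>(q | (r & ~p)) is true, so <>s -> <>(q | (r & ~p)) is true.
    At s1: <>s requires s at some successor in {s3, s4, s6}.
      s holds at s3, so <>s is true at s1.
    At s1: <>(q | (r & ~p)) requires q | (r & ~p) at some successor in {s3, s4, s6}.
      q | (r & ~p) holds at s3, so <>(q | (r & ~p)) is true at s1.

Yes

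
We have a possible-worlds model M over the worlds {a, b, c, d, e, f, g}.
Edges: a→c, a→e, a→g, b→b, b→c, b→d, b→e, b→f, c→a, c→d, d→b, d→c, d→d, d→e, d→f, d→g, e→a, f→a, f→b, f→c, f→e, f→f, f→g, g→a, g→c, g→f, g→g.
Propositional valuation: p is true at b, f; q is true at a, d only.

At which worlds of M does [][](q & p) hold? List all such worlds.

Let φ = [][](q & p). Evaluate φ at each world:
  a (successors {c, e, g}): φ is false.
  b (successors {b, c, d, e, f}): φ is false.
  c (successors {a, d}): φ is false.
  d (successors {b, c, d, e, f, g}): φ is false.
  e (successors {a}): φ is false.
  f (successors {a, b, c, e, f, g}): φ is false.
  g (successors {a, c, f, g}): φ is false.
For instance, at f:
  At f: [][](q & p) requires [](q & p) at every successor {a, b, c, e, f, g}.
    [](q & p) fails at a, so [][](q & p) is false at f.
      At a: [](q & p) requires q & p at every successor {c, e, g}.
        q & p fails at c, so [](q & p) is false at a.
Satisfying worlds: none.

none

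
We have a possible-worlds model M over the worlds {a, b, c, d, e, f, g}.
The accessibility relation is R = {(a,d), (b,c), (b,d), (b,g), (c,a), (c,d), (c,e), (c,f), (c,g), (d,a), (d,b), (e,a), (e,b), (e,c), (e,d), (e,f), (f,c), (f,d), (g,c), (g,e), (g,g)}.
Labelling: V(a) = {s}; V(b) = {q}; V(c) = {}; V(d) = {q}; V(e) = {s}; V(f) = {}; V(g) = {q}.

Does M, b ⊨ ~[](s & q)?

Recall that []ψ holds at a world iff ψ holds at every accessible world, and <>ψ holds iff ψ holds at some accessible world.
At b: [](s & q) is false, so ~[](s & q) is true.
  At b: [](s & q) requires s & q at every successor {c, d, g}.
    s & q fails at c, so [](s & q) is false at b.

Yes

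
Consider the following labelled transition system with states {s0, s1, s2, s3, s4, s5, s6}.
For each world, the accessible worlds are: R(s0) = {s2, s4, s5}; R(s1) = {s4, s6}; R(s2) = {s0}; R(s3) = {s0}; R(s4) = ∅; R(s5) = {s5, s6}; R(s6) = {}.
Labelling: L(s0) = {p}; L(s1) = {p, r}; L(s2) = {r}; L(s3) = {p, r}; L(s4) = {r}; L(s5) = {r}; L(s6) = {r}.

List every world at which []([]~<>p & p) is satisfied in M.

Let φ = []([]~<>p & p). Evaluate φ at each world:
  s0 (successors {s2, s4, s5}): φ is false.
  s1 (successors {s4, s6}): φ is false.
  s2 (successors {s0}): φ is false.
  s3 (successors {s0}): φ is false.
  s4 (successors ∅): φ is true.
  s5 (successors {s5, s6}): φ is false.
  s6 (successors ∅): φ is true.
For instance, at s5:
  At s5: []([]~<>p & p) requires []~<>p & p at every successor {s5, s6}.
    []~<>p & p fails at s5, so []([]~<>p & p) is false at s5.
      At s5: []~<>p is true, p is false, so []~<>p & p is false.
Satisfying worlds: {s4, s6}

s4, s6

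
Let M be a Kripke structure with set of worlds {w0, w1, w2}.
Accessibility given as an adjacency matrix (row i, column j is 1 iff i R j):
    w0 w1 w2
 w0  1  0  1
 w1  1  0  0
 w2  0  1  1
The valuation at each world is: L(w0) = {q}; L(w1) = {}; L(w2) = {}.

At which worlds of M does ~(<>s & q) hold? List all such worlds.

w0, w1, w2

Let φ = ~(<>s & q). Evaluate φ at each world:
  w0 (successors {w0, w2}): φ is true.
  w1 (successors {w0}): φ is true.
  w2 (successors {w1, w2}): φ is true.
For instance, at w1:
  At w1: <>s & q is false, so ~(<>s & q) is true.
    At w1: <>s is false, q is false, so <>s & q is false.
      At w1: <>s requires s at some successor in {w0}.
        At w0: s is false.
      So <>s is false at w1.
Satisfying worlds: {w0, w1, w2}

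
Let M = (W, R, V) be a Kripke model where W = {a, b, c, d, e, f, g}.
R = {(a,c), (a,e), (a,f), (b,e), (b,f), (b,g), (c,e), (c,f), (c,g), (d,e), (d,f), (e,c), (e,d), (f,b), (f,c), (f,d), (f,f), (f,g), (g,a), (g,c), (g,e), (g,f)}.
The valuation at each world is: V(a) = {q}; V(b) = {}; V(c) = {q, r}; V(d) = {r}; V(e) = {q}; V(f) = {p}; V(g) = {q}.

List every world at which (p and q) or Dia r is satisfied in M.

a, e, f, g

Let φ = (p and q) or Dia r. Evaluate φ at each world:
  a (successors {c, e, f}): φ is true.
  b (successors {e, f, g}): φ is false.
  c (successors {e, f, g}): φ is false.
  d (successors {e, f}): φ is false.
  e (successors {c, d}): φ is true.
  f (successors {b, c, d, f, g}): φ is true.
  g (successors {a, c, e, f}): φ is true.
For instance, at e:
  At e: p and q is false, Dia r is true, so (p and q) or Dia r is true.
    At e: Dia r requires r at some successor in {c, d}.
      r holds at c, so Dia r is true at e.
Satisfying worlds: {a, e, f, g}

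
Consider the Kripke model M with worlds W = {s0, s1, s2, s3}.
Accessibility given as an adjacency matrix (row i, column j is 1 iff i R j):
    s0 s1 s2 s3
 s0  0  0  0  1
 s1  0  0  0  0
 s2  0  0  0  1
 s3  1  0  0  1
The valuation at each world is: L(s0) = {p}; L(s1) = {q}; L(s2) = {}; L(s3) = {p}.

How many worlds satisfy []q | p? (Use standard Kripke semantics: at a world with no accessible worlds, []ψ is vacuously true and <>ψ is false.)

Recall that []ψ holds at a world iff ψ holds at every accessible world, and <>ψ holds iff ψ holds at some accessible world.
Let φ = []q | p. Evaluate φ at each world:
  s0 (successors {s3}): φ is true.
  s1 (successors ∅): φ is true.
  s2 (successors {s3}): φ is false.
  s3 (successors {s0, s3}): φ is true.
For instance, at s2:
  At s2: []q is false, p is false, so []q | p is false.
    At s2: []q requires q at every successor {s3}.
      q fails at s3, so []q is false at s2.
Satisfying worlds: {s0, s1, s3}

3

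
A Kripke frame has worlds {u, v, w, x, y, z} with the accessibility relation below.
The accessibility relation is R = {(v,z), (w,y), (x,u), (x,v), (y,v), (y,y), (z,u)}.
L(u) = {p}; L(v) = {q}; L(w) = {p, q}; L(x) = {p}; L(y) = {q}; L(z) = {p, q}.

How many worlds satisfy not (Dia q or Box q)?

1

Recall that Box ψ holds at a world iff ψ holds at every accessible world, and Dia ψ holds iff ψ holds at some accessible world.
Let φ = not (Dia q or Box q). Evaluate φ at each world:
  u (successors ∅): φ is false.
  v (successors {z}): φ is false.
  w (successors {y}): φ is false.
  x (successors {u, v}): φ is false.
  y (successors {v, y}): φ is false.
  z (successors {u}): φ is true.
For instance, at y:
  At y: Dia q or Box q is true, so not (Dia q or Box q) is false.
    At y: Dia q is true, Box q is true, so Dia q or Box q is true.
      At y: Dia q requires q at some successor in {v, y}.
        q holds at v, so Dia q is true at y.
      At y: Box q requires q at every successor {v, y}.
        At v: q is true.
        At y: q is true.
      So Box q is true at y.
Satisfying worlds: {z}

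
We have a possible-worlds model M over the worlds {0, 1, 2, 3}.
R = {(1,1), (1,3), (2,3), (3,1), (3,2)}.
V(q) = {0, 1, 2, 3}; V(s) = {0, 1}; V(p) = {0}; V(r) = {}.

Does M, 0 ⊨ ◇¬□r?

At 0: no accessible worlds, so ◇¬□r is false.

No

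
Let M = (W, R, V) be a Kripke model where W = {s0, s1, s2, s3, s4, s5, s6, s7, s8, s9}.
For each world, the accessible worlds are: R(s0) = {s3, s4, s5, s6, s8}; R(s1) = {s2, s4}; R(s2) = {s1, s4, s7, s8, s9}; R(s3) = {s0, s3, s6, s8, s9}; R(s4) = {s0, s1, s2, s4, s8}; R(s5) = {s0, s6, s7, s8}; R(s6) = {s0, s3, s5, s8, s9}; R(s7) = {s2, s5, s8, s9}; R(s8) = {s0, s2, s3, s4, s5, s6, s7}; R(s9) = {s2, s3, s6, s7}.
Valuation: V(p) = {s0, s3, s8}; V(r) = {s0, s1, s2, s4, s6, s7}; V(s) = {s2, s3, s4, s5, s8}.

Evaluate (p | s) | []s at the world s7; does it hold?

Recall that []ψ holds at a world iff ψ holds at every accessible world, and <>ψ holds iff ψ holds at some accessible world.
At s7: p | s is false, []s is false, so (p | s) | []s is false.
  At s7: []s requires s at every successor {s2, s5, s8, s9}.
    s fails at s9, so []s is false at s7.

No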